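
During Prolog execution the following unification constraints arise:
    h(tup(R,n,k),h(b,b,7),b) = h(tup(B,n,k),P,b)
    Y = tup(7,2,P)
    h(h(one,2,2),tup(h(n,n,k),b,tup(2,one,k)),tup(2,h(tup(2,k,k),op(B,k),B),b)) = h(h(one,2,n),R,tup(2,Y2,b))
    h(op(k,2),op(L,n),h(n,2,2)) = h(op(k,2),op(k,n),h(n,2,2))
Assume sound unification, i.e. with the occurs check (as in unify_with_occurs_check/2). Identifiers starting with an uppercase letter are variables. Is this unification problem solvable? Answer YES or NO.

Decompose h/3: tup(R,n,k) = tup(B,n,k),  h(b,b,7) = P,  b = b.
Decompose tup/3: R = B,  n = n,  k = k.
Bind R := B; substituting into the one remaining equation that mentions R gives: h(h(one,2,2),tup(h(n,n,k),b,tup(2,one,k)),tup(2,h(tup(2,k,k),op(B,k),B),b)) = h(h(one,2,n),B,tup(2,Y2,b)).
Delete trivial equation n = n.
Delete trivial equation k = k.
Bind P := h(b,b,7); substituting into the one remaining equation that mentions P gives: Y = tup(7,2,h(b,b,7)).
Delete trivial equation b = b.
Bind Y := tup(7,2,h(b,b,7)); no other remaining equation mentions Y.
Decompose h/3: h(one,2,2) = h(one,2,n),  tup(h(n,n,k),b,tup(2,one,k)) = B,  tup(2,h(tup(2,k,k),op(B,k),B),b) = tup(2,Y2,b).
Decompose h/3: one = one,  2 = 2,  2 = n.
Delete trivial equation one = one.
Delete trivial equation 2 = 2.
Clash: constants 2 and n differ; no unifier exists.

NO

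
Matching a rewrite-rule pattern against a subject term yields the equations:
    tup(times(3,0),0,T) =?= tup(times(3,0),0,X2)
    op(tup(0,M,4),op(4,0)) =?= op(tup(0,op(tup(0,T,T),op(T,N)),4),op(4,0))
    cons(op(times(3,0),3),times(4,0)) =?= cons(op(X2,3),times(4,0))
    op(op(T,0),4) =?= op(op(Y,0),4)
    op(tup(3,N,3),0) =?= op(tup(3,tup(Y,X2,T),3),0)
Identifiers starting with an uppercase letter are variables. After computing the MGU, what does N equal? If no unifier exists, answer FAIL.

Decompose tup/3: times(3,0) =?= times(3,0),  0 =?= 0,  T =?= X2.
Delete trivial equation times(3,0) =?= times(3,0).
Delete trivial equation 0 =?= 0.
Bind T := X2; substituting into the 3 remaining equations that mention T gives: op(tup(0,M,4),op(4,0)) =?= op(tup(0,op(tup(0,X2,X2),op(X2,N)),4),op(4,0)),  op(op(X2,0),4) =?= op(op(Y,0),4),  op(tup(3,N,3),0) =?= op(tup(3,tup(Y,X2,X2),3),0).
Decompose op/2: tup(0,M,4) =?= tup(0,op(tup(0,X2,X2),op(X2,N)),4),  op(4,0) =?= op(4,0).
Decompose tup/3: 0 =?= 0,  M =?= op(tup(0,X2,X2),op(X2,N)),  4 =?= 4.
Delete trivial equation 0 =?= 0.
Bind M := op(tup(0,X2,X2),op(X2,N)); no other remaining equation mentions M.
Delete trivial equation 4 =?= 4.
Delete trivial equation op(4,0) =?= op(4,0).
Decompose cons/2: op(times(3,0),3) =?= op(X2,3),  times(4,0) =?= times(4,0).
Decompose op/2: times(3,0) =?= X2,  3 =?= 3.
Bind X2 := times(3,0); substituting into the 2 remaining equations that mention X2 gives: op(op(times(3,0),0),4) =?= op(op(Y,0),4),  op(tup(3,N,3),0) =?= op(tup(3,tup(Y,times(3,0),times(3,0)),3),0). Substituting into the earlier bindings gives T := times(3,0), M := op(tup(0,times(3,0),times(3,0)),op(times(3,0),N)).
Delete trivial equation 3 =?= 3.
Delete trivial equation times(4,0) =?= times(4,0).
Decompose op/2: op(times(3,0),0) =?= op(Y,0),  4 =?= 4.
Decompose op/2: times(3,0) =?= Y,  0 =?= 0.
Bind Y := times(3,0); substituting into the one remaining equation that mentions Y gives: op(tup(3,N,3),0) =?= op(tup(3,tup(times(3,0),times(3,0),times(3,0)),3),0).
Delete trivial equation 0 =?= 0.
Delete trivial equation 4 =?= 4.
Decompose op/2: tup(3,N,3) =?= tup(3,tup(times(3,0),times(3,0),times(3,0)),3),  0 =?= 0.
Decompose tup/3: 3 =?= 3,  N =?= tup(times(3,0),times(3,0),times(3,0)),  3 =?= 3.
Delete trivial equation 3 =?= 3.
Bind N := tup(times(3,0),times(3,0),times(3,0)); no other remaining equation mentions N. Substituting into the earlier binding gives M := op(tup(0,times(3,0),times(3,0)),op(times(3,0),tup(times(3,0),times(3,0),times(3,0)))).
Delete trivial equation 3 =?= 3.
Delete trivial equation 0 =?= 0.
MGU = { T -> times(3,0), M -> op(tup(0,times(3,0),times(3,0)),op(times(3,0),tup(times(3,0),times(3,0),times(3,0)))), X2 -> times(3,0), Y -> times(3,0), N -> tup(times(3,0),times(3,0),times(3,0)) }, so N -> tup(times(3,0),times(3,0),times(3,0)).

tup(times(3,0),times(3,0),times(3,0))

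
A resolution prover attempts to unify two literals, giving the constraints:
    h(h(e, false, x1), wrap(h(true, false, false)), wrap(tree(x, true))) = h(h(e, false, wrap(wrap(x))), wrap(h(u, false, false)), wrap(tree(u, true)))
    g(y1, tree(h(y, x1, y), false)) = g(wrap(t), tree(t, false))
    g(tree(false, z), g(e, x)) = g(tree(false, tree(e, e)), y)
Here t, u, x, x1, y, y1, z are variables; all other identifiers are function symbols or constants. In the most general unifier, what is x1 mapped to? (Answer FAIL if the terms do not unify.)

wrap(wrap(true))

Decompose h/3: h(e, false, x1) = h(e, false, wrap(wrap(x))),  wrap(h(true, false, false)) = wrap(h(u, false, false)),  wrap(tree(x, true)) = wrap(tree(u, true)).
Decompose h/3: e = e,  false = false,  x1 = wrap(wrap(x)).
Delete trivial equation e = e.
Delete trivial equation false = false.
Bind x1 := wrap(wrap(x)); substituting into the one remaining equation that mentions x1 gives: g(y1, tree(h(y, wrap(wrap(x)), y), false)) = g(wrap(t), tree(t, false)).
Decompose wrap/1: h(true, false, false) = h(u, false, false).
Decompose h/3: true = u,  false = false,  false = false.
Bind u := true; substituting into the one remaining equation that mentions u gives: wrap(tree(x, true)) = wrap(tree(true, true)).
Delete trivial equation false = false.
Delete trivial equation false = false.
Decompose wrap/1: tree(x, true) = tree(true, true).
Decompose tree/2: x = true,  true = true.
Bind x := true; substituting into the 2 remaining equations that mention x gives: g(y1, tree(h(y, wrap(wrap(true)), y), false)) = g(wrap(t), tree(t, false)),  g(tree(false, z), g(e, true)) = g(tree(false, tree(e, e)), y). Substituting into the earlier binding gives x1 := wrap(wrap(true)).
Delete trivial equation true = true.
Decompose g/2: y1 = wrap(t),  tree(h(y, wrap(wrap(true)), y), false) = tree(t, false).
Bind y1 := wrap(t); no other remaining equation mentions y1.
Decompose tree/2: h(y, wrap(wrap(true)), y) = t,  false = false.
Bind t := h(y, wrap(wrap(true)), y); no other remaining equation mentions t. Substituting into the earlier binding gives y1 := wrap(h(y, wrap(wrap(true)), y)).
Delete trivial equation false = false.
Decompose g/2: tree(false, z) = tree(false, tree(e, e)),  g(e, true) = y.
Decompose tree/2: false = false,  z = tree(e, e).
Delete trivial equation false = false.
Bind z := tree(e, e); no other remaining equation mentions z.
Bind y := g(e, true). Substituting into the earlier bindings gives y1 := wrap(h(g(e, true), wrap(wrap(true)), g(e, true))), t := h(g(e, true), wrap(wrap(true)), g(e, true)).
MGU = { x1 -> wrap(wrap(true)), u -> true, x -> true, y1 -> wrap(h(g(e, true), wrap(wrap(true)), g(e, true))), t -> h(g(e, true), wrap(wrap(true)), g(e, true)), z -> tree(e, e), y -> g(e, true) }, so x1 -> wrap(wrap(true)).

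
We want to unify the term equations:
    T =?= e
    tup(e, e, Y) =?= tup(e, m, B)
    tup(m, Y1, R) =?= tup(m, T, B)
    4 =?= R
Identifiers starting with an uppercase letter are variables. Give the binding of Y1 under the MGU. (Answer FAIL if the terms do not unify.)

FAIL

Bind T := e; substituting into the one remaining equation that mentions T gives: tup(m, Y1, R) =?= tup(m, e, B).
Decompose tup/3: e =?= e,  e =?= m,  Y =?= B.
Delete trivial equation e =?= e.
Clash: constants e and m differ; no unifier exists.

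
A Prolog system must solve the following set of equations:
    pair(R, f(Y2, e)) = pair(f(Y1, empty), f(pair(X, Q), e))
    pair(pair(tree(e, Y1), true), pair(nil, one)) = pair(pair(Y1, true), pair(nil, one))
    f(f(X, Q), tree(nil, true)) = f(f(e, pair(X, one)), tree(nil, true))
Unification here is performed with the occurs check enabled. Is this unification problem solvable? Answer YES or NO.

NO

Decompose pair/2: R = f(Y1, empty),  f(Y2, e) = f(pair(X, Q), e).
Bind R := f(Y1, empty); no other remaining equation mentions R.
Decompose f/2: Y2 = pair(X, Q),  e = e.
Bind Y2 := pair(X, Q); no other remaining equation mentions Y2.
Delete trivial equation e = e.
Decompose pair/2: pair(tree(e, Y1), true) = pair(Y1, true),  pair(nil, one) = pair(nil, one).
Decompose pair/2: tree(e, Y1) = Y1,  true = true.
Occurs check fails: Y1 occurs in tree(e, Y1); the equation Y1 = tree(e, Y1) has no finite solution.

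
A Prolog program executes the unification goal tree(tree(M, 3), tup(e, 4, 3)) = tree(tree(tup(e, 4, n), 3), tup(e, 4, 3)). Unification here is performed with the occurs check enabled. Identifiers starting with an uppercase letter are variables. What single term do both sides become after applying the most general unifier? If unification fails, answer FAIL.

Decompose tree/2: tree(M, 3) = tree(tup(e, 4, n), 3),  tup(e, 4, 3) = tup(e, 4, 3).
Decompose tree/2: M = tup(e, 4, n),  3 = 3.
Bind M := tup(e, 4, n); no other remaining equation mentions M.
Delete trivial equation 3 = 3.
Delete trivial equation tup(e, 4, 3) = tup(e, 4, 3).
Applying the MGU to either side gives tree(tree(tup(e, 4, n), 3), tup(e, 4, 3)).

tree(tree(tup(e, 4, n), 3), tup(e, 4, 3))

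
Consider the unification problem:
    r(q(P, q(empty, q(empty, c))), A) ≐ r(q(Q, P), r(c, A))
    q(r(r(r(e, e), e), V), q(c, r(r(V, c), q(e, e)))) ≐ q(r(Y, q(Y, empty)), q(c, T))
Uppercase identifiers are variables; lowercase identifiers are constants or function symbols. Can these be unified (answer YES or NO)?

Decompose r/2: q(P, q(empty, q(empty, c))) ≐ q(Q, P),  A ≐ r(c, A).
Decompose q/2: P ≐ Q,  q(empty, q(empty, c)) ≐ P.
Bind P := Q; substituting into the one remaining equation that mentions P gives: q(empty, q(empty, c)) ≐ Q.
Bind Q := q(empty, q(empty, c)); no other remaining equation mentions Q. Substituting into the earlier binding gives P := q(empty, q(empty, c)).
Occurs check fails: A occurs in r(c, A); the equation A ≐ r(c, A) has no finite solution.

NO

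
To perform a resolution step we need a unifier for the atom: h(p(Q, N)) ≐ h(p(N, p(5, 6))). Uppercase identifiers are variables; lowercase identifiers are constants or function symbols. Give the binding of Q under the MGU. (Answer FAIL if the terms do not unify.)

Decompose h/1: p(Q, N) ≐ p(N, p(5, 6)).
Decompose p/2: Q ≐ N,  N ≐ p(5, 6).
Bind Q := N; no other remaining equation mentions Q.
Bind N := p(5, 6). Substituting into the earlier binding gives Q := p(5, 6).
MGU = { Q := p(5, 6), N := p(5, 6) }, so Q := p(5, 6).

p(5, 6)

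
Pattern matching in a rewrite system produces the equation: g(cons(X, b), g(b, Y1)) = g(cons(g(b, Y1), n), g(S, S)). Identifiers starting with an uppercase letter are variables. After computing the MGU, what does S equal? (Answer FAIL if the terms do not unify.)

FAIL

Decompose g/2: cons(X, b) = cons(g(b, Y1), n),  g(b, Y1) = g(S, S).
Decompose cons/2: X = g(b, Y1),  b = n.
Bind X := g(b, Y1); no other remaining equation mentions X.
Clash: constants b and n differ; no unifier exists.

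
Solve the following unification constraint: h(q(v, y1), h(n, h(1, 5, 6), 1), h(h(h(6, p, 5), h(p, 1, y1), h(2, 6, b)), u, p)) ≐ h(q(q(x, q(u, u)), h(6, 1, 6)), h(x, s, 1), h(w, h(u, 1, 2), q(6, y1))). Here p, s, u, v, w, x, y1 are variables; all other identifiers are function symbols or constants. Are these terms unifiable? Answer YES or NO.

Decompose h/3: q(v, y1) ≐ q(q(x, q(u, u)), h(6, 1, 6)),  h(n, h(1, 5, 6), 1) ≐ h(x, s, 1),  h(h(h(6, p, 5), h(p, 1, y1), h(2, 6, b)), u, p) ≐ h(w, h(u, 1, 2), q(6, y1)).
Decompose q/2: v ≐ q(x, q(u, u)),  y1 ≐ h(6, 1, 6).
Bind v := q(x, q(u, u)); no other remaining equation mentions v.
Bind y1 := h(6, 1, 6); substituting into the one remaining equation that mentions y1 gives: h(h(h(6, p, 5), h(p, 1, h(6, 1, 6)), h(2, 6, b)), u, p) ≐ h(w, h(u, 1, 2), q(6, h(6, 1, 6))).
Decompose h/3: n ≐ x,  h(1, 5, 6) ≐ s,  1 ≐ 1.
Bind x := n; no other remaining equation mentions x. Substituting into the earlier binding gives v := q(n, q(u, u)).
Bind s := h(1, 5, 6); no other remaining equation mentions s.
Delete trivial equation 1 ≐ 1.
Decompose h/3: h(h(6, p, 5), h(p, 1, h(6, 1, 6)), h(2, 6, b)) ≐ w,  u ≐ h(u, 1, 2),  p ≐ q(6, h(6, 1, 6)).
Bind w := h(h(6, p, 5), h(p, 1, h(6, 1, 6)), h(2, 6, b)); no other remaining equation mentions w.
Occurs check fails: u occurs in h(u, 1, 2); the equation u ≐ h(u, 1, 2) has no finite solution.

NO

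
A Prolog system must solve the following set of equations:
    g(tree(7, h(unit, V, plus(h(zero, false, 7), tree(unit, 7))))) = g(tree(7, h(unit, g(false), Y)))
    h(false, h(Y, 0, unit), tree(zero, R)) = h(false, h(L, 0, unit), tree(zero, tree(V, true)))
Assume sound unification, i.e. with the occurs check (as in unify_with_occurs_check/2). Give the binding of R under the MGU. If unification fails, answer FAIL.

Decompose g/1: tree(7, h(unit, V, plus(h(zero, false, 7), tree(unit, 7)))) = tree(7, h(unit, g(false), Y)).
Decompose tree/2: 7 = 7,  h(unit, V, plus(h(zero, false, 7), tree(unit, 7))) = h(unit, g(false), Y).
Delete trivial equation 7 = 7.
Decompose h/3: unit = unit,  V = g(false),  plus(h(zero, false, 7), tree(unit, 7)) = Y.
Delete trivial equation unit = unit.
Bind V := g(false); substituting into the one remaining equation that mentions V gives: h(false, h(Y, 0, unit), tree(zero, R)) = h(false, h(L, 0, unit), tree(zero, tree(g(false), true))).
Bind Y := plus(h(zero, false, 7), tree(unit, 7)); substituting into the remaining equation gives: h(false, h(plus(h(zero, false, 7), tree(unit, 7)), 0, unit), tree(zero, R)) = h(false, h(L, 0, unit), tree(zero, tree(g(false), true))).
Decompose h/3: false = false,  h(plus(h(zero, false, 7), tree(unit, 7)), 0, unit) = h(L, 0, unit),  tree(zero, R) = tree(zero, tree(g(false), true)).
Delete trivial equation false = false.
Decompose h/3: plus(h(zero, false, 7), tree(unit, 7)) = L,  0 = 0,  unit = unit.
Bind L := plus(h(zero, false, 7), tree(unit, 7)); no other remaining equation mentions L.
Delete trivial equation 0 = 0.
Delete trivial equation unit = unit.
Decompose tree/2: zero = zero,  R = tree(g(false), true).
Delete trivial equation zero = zero.
Bind R := tree(g(false), true).
MGU = { V -> g(false), Y -> plus(h(zero, false, 7), tree(unit, 7)), L -> plus(h(zero, false, 7), tree(unit, 7)), R -> tree(g(false), true) }, so R -> tree(g(false), true).

tree(g(false), true)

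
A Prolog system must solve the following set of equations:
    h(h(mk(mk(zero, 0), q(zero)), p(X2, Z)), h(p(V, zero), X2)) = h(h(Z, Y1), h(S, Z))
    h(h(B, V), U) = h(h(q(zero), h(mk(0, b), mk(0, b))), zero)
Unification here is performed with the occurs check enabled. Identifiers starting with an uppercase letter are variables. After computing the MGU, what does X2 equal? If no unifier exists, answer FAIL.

Decompose h/2: h(mk(mk(zero, 0), q(zero)), p(X2, Z)) = h(Z, Y1),  h(p(V, zero), X2) = h(S, Z).
Decompose h/2: mk(mk(zero, 0), q(zero)) = Z,  p(X2, Z) = Y1.
Bind Z := mk(mk(zero, 0), q(zero)); substituting into the 2 remaining equations that mention Z gives: p(X2, mk(mk(zero, 0), q(zero))) = Y1,  h(p(V, zero), X2) = h(S, mk(mk(zero, 0), q(zero))).
Bind Y1 := p(X2, mk(mk(zero, 0), q(zero))); no other remaining equation mentions Y1.
Decompose h/2: p(V, zero) = S,  X2 = mk(mk(zero, 0), q(zero)).
Bind S := p(V, zero); no other remaining equation mentions S.
Bind X2 := mk(mk(zero, 0), q(zero)); no other remaining equation mentions X2. Substituting into the earlier binding gives Y1 := p(mk(mk(zero, 0), q(zero)), mk(mk(zero, 0), q(zero))).
Decompose h/2: h(B, V) = h(q(zero), h(mk(0, b), mk(0, b))),  U = zero.
Decompose h/2: B = q(zero),  V = h(mk(0, b), mk(0, b)).
Bind B := q(zero); no other remaining equation mentions B.
Bind V := h(mk(0, b), mk(0, b)); no other remaining equation mentions V. Substituting into the earlier binding gives S := p(h(mk(0, b), mk(0, b)), zero).
Bind U := zero.
MGU = { Z = mk(mk(zero, 0), q(zero)), Y1 = p(mk(mk(zero, 0), q(zero)), mk(mk(zero, 0), q(zero))), S = p(h(mk(0, b), mk(0, b)), zero), X2 = mk(mk(zero, 0), q(zero)), B = q(zero), V = h(mk(0, b), mk(0, b)), U = zero }, so X2 = mk(mk(zero, 0), q(zero)).

mk(mk(zero, 0), q(zero))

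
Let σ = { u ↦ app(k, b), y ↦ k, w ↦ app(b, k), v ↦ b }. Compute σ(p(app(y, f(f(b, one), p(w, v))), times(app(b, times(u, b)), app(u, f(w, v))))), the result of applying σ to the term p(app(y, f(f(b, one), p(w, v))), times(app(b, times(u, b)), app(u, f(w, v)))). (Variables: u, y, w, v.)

p(app(k, f(f(b, one), p(app(b, k), b))), times(app(b, times(app(k, b), b)), app(app(k, b), f(app(b, k), b))))

Replace each occurrence of u with app(k, b).
Replace each occurrence of y with k.
Replace each occurrence of w with app(b, k).
Replace each occurrence of v with b.
Result: p(app(k, f(f(b, one), p(app(b, k), b))), times(app(b, times(app(k, b), b)), app(app(k, b), f(app(b, k), b)))).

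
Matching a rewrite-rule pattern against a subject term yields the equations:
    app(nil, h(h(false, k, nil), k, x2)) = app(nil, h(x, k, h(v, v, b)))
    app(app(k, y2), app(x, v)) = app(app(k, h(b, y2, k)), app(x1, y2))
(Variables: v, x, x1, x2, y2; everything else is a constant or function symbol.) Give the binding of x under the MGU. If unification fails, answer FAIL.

Decompose app/2: nil = nil,  h(h(false, k, nil), k, x2) = h(x, k, h(v, v, b)).
Delete trivial equation nil = nil.
Decompose h/3: h(false, k, nil) = x,  k = k,  x2 = h(v, v, b).
Bind x := h(false, k, nil); substituting into the one remaining equation that mentions x gives: app(app(k, y2), app(h(false, k, nil), v)) = app(app(k, h(b, y2, k)), app(x1, y2)).
Delete trivial equation k = k.
Bind x2 := h(v, v, b); no other remaining equation mentions x2.
Decompose app/2: app(k, y2) = app(k, h(b, y2, k)),  app(h(false, k, nil), v) = app(x1, y2).
Decompose app/2: k = k,  y2 = h(b, y2, k).
Delete trivial equation k = k.
Occurs check fails: y2 occurs in h(b, y2, k); the equation y2 = h(b, y2, k) has no finite solution.

FAIL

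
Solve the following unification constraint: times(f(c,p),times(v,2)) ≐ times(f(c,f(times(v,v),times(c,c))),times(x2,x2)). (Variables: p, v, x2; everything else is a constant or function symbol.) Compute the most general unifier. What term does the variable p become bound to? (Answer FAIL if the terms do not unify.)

f(times(2,2),times(c,c))

Decompose times/2: f(c,p) ≐ f(c,f(times(v,v),times(c,c))),  times(v,2) ≐ times(x2,x2).
Decompose f/2: c ≐ c,  p ≐ f(times(v,v),times(c,c)).
Delete trivial equation c ≐ c.
Bind p := f(times(v,v),times(c,c)); no other remaining equation mentions p.
Decompose times/2: v ≐ x2,  2 ≐ x2.
Bind v := x2; no other remaining equation mentions v. Substituting into the earlier binding gives p := f(times(x2,x2),times(c,c)).
Bind x2 := 2. Substituting into the earlier bindings gives p := f(times(2,2),times(c,c)), v := 2.
MGU = { p -> f(times(2,2),times(c,c)), v -> 2, x2 -> 2 }, so p -> f(times(2,2),times(c,c)).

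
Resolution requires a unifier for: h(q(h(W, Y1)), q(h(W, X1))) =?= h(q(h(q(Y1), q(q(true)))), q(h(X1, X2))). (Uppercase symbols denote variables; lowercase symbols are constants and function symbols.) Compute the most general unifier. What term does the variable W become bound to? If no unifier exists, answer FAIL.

Decompose h/2: q(h(W, Y1)) =?= q(h(q(Y1), q(q(true)))),  q(h(W, X1)) =?= q(h(X1, X2)).
Decompose q/1: h(W, Y1) =?= h(q(Y1), q(q(true))).
Decompose h/2: W =?= q(Y1),  Y1 =?= q(q(true)).
Bind W := q(Y1); substituting into the one remaining equation that mentions W gives: q(h(q(Y1), X1)) =?= q(h(X1, X2)).
Bind Y1 := q(q(true)); substituting into the remaining equation gives: q(h(q(q(q(true))), X1)) =?= q(h(X1, X2)). Substituting into the earlier binding gives W := q(q(q(true))).
Decompose q/1: h(q(q(q(true))), X1) =?= h(X1, X2).
Decompose h/2: q(q(q(true))) =?= X1,  X1 =?= X2.
Bind X1 := q(q(q(true))); substituting into the remaining equation gives: q(q(q(true))) =?= X2.
Bind X2 := q(q(q(true))).
MGU = { W := q(q(q(true))), Y1 := q(q(true)), X1 := q(q(q(true))), X2 := q(q(q(true))) }, so W := q(q(q(true))).

q(q(q(true)))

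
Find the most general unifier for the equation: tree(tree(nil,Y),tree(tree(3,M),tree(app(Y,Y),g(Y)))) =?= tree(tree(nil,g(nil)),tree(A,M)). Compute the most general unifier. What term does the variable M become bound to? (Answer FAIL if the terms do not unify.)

Decompose tree/2: tree(nil,Y) =?= tree(nil,g(nil)),  tree(tree(3,M),tree(app(Y,Y),g(Y))) =?= tree(A,M).
Decompose tree/2: nil =?= nil,  Y =?= g(nil).
Delete trivial equation nil =?= nil.
Bind Y := g(nil); substituting into the remaining equation gives: tree(tree(3,M),tree(app(g(nil),g(nil)),g(g(nil)))) =?= tree(A,M).
Decompose tree/2: tree(3,M) =?= A,  tree(app(g(nil),g(nil)),g(g(nil))) =?= M.
Bind A := tree(3,M); no other remaining equation mentions A.
Bind M := tree(app(g(nil),g(nil)),g(g(nil))). Substituting into the earlier binding gives A := tree(3,tree(app(g(nil),g(nil)),g(g(nil)))).
MGU = { Y -> g(nil), A -> tree(3,tree(app(g(nil),g(nil)),g(g(nil)))), M -> tree(app(g(nil),g(nil)),g(g(nil))) }, so M -> tree(app(g(nil),g(nil)),g(g(nil))).

tree(app(g(nil),g(nil)),g(g(nil)))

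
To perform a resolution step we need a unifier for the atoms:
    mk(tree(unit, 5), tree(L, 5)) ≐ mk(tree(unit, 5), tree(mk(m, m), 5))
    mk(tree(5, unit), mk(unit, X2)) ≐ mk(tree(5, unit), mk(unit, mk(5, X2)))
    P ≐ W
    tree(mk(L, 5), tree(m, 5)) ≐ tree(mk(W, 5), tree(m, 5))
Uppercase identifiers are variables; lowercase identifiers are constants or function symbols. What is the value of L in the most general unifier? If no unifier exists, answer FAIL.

Decompose mk/2: tree(unit, 5) ≐ tree(unit, 5),  tree(L, 5) ≐ tree(mk(m, m), 5).
Delete trivial equation tree(unit, 5) ≐ tree(unit, 5).
Decompose tree/2: L ≐ mk(m, m),  5 ≐ 5.
Bind L := mk(m, m); substituting into the one remaining equation that mentions L gives: tree(mk(mk(m, m), 5), tree(m, 5)) ≐ tree(mk(W, 5), tree(m, 5)).
Delete trivial equation 5 ≐ 5.
Decompose mk/2: tree(5, unit) ≐ tree(5, unit),  mk(unit, X2) ≐ mk(unit, mk(5, X2)).
Delete trivial equation tree(5, unit) ≐ tree(5, unit).
Decompose mk/2: unit ≐ unit,  X2 ≐ mk(5, X2).
Delete trivial equation unit ≐ unit.
Occurs check fails: X2 occurs in mk(5, X2); the equation X2 ≐ mk(5, X2) has no finite solution.

FAIL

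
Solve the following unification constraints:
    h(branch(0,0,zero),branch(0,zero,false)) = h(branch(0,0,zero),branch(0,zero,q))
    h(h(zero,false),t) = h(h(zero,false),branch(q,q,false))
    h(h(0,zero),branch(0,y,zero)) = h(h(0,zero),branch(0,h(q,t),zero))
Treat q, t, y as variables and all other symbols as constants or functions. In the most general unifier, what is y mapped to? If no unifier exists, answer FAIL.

h(false,branch(false,false,false))

Decompose h/2: branch(0,0,zero) = branch(0,0,zero),  branch(0,zero,false) = branch(0,zero,q).
Delete trivial equation branch(0,0,zero) = branch(0,0,zero).
Decompose branch/3: 0 = 0,  zero = zero,  false = q.
Delete trivial equation 0 = 0.
Delete trivial equation zero = zero.
Bind q := false; substituting into the remaining equations gives: h(h(zero,false),t) = h(h(zero,false),branch(false,false,false)),  h(h(0,zero),branch(0,y,zero)) = h(h(0,zero),branch(0,h(false,t),zero)).
Decompose h/2: h(zero,false) = h(zero,false),  t = branch(false,false,false).
Delete trivial equation h(zero,false) = h(zero,false).
Bind t := branch(false,false,false); substituting into the remaining equation gives: h(h(0,zero),branch(0,y,zero)) = h(h(0,zero),branch(0,h(false,branch(false,false,false)),zero)).
Decompose h/2: h(0,zero) = h(0,zero),  branch(0,y,zero) = branch(0,h(false,branch(false,false,false)),zero).
Delete trivial equation h(0,zero) = h(0,zero).
Decompose branch/3: 0 = 0,  y = h(false,branch(false,false,false)),  zero = zero.
Delete trivial equation 0 = 0.
Bind y := h(false,branch(false,false,false)); no other remaining equation mentions y.
Delete trivial equation zero = zero.
MGU = { q ↦ false, t ↦ branch(false,false,false), y ↦ h(false,branch(false,false,false)) }, so y ↦ h(false,branch(false,false,false)).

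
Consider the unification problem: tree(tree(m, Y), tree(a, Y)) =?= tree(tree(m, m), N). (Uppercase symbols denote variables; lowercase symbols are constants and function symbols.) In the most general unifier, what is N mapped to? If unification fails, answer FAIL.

Decompose tree/2: tree(m, Y) =?= tree(m, m),  tree(a, Y) =?= N.
Decompose tree/2: m =?= m,  Y =?= m.
Delete trivial equation m =?= m.
Bind Y := m; substituting into the remaining equation gives: tree(a, m) =?= N.
Bind N := tree(a, m).
MGU = { Y ↦ m, N ↦ tree(a, m) }, so N ↦ tree(a, m).

tree(a, m)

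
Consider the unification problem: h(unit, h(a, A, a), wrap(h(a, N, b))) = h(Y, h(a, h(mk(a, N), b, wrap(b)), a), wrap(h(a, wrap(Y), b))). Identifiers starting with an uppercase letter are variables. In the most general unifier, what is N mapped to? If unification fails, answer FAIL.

wrap(unit)

Decompose h/3: unit = Y,  h(a, A, a) = h(a, h(mk(a, N), b, wrap(b)), a),  wrap(h(a, N, b)) = wrap(h(a, wrap(Y), b)).
Bind Y := unit; substituting into the one remaining equation that mentions Y gives: wrap(h(a, N, b)) = wrap(h(a, wrap(unit), b)).
Decompose h/3: a = a,  A = h(mk(a, N), b, wrap(b)),  a = a.
Delete trivial equation a = a.
Bind A := h(mk(a, N), b, wrap(b)); no other remaining equation mentions A.
Delete trivial equation a = a.
Decompose wrap/1: h(a, N, b) = h(a, wrap(unit), b).
Decompose h/3: a = a,  N = wrap(unit),  b = b.
Delete trivial equation a = a.
Bind N := wrap(unit); no other remaining equation mentions N. Substituting into the earlier binding gives A := h(mk(a, wrap(unit)), b, wrap(b)).
Delete trivial equation b = b.
MGU = { Y -> unit, A -> h(mk(a, wrap(unit)), b, wrap(b)), N -> wrap(unit) }, so N -> wrap(unit).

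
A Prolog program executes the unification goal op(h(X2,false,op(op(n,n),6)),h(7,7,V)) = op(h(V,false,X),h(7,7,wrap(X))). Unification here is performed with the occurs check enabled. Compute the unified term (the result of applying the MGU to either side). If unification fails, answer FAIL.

Decompose op/2: h(X2,false,op(op(n,n),6)) = h(V,false,X),  h(7,7,V) = h(7,7,wrap(X)).
Decompose h/3: X2 = V,  false = false,  op(op(n,n),6) = X.
Bind X2 := V; no other remaining equation mentions X2.
Delete trivial equation false = false.
Bind X := op(op(n,n),6); substituting into the remaining equation gives: h(7,7,V) = h(7,7,wrap(op(op(n,n),6))).
Decompose h/3: 7 = 7,  7 = 7,  V = wrap(op(op(n,n),6)).
Delete trivial equation 7 = 7.
Delete trivial equation 7 = 7.
Bind V := wrap(op(op(n,n),6)). Substituting into the earlier binding gives X2 := wrap(op(op(n,n),6)).
Applying the MGU to either side gives op(h(wrap(op(op(n,n),6)),false,op(op(n,n),6)),h(7,7,wrap(op(op(n,n),6)))).

op(h(wrap(op(op(n,n),6)),false,op(op(n,n),6)),h(7,7,wrap(op(op(n,n),6))))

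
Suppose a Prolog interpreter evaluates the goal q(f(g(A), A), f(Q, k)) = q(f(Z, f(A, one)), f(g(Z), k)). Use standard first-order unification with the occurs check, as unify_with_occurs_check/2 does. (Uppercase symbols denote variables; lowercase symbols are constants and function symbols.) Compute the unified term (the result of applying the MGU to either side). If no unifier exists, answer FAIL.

FAIL

Decompose q/2: f(g(A), A) = f(Z, f(A, one)),  f(Q, k) = f(g(Z), k).
Decompose f/2: g(A) = Z,  A = f(A, one).
Bind Z := g(A); substituting into the one remaining equation that mentions Z gives: f(Q, k) = f(g(g(A)), k).
Occurs check fails: A occurs in f(A, one); the equation A = f(A, one) has no finite solution.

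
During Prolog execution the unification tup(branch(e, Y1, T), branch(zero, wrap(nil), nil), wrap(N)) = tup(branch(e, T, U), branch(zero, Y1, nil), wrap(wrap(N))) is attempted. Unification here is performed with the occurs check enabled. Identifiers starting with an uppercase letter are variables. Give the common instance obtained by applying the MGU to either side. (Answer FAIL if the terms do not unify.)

Decompose tup/3: branch(e, Y1, T) = branch(e, T, U),  branch(zero, wrap(nil), nil) = branch(zero, Y1, nil),  wrap(N) = wrap(wrap(N)).
Decompose branch/3: e = e,  Y1 = T,  T = U.
Delete trivial equation e = e.
Bind Y1 := T; substituting into the one remaining equation that mentions Y1 gives: branch(zero, wrap(nil), nil) = branch(zero, T, nil).
Bind T := U; substituting into the one remaining equation that mentions T gives: branch(zero, wrap(nil), nil) = branch(zero, U, nil). Substituting into the earlier binding gives Y1 := U.
Decompose branch/3: zero = zero,  wrap(nil) = U,  nil = nil.
Delete trivial equation zero = zero.
Bind U := wrap(nil); no other remaining equation mentions U. Substituting into the earlier bindings gives Y1 := wrap(nil), T := wrap(nil).
Delete trivial equation nil = nil.
Decompose wrap/1: N = wrap(N).
Occurs check fails: N occurs in wrap(N); the equation N = wrap(N) has no finite solution.

FAIL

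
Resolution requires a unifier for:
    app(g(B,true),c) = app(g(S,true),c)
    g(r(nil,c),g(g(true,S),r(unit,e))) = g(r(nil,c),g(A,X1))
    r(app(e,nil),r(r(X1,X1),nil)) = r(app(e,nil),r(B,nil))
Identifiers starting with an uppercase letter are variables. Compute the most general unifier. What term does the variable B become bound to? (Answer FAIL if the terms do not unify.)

r(r(unit,e),r(unit,e))

Decompose app/2: g(B,true) = g(S,true),  c = c.
Decompose g/2: B = S,  true = true.
Bind B := S; substituting into the one remaining equation that mentions B gives: r(app(e,nil),r(r(X1,X1),nil)) = r(app(e,nil),r(S,nil)).
Delete trivial equation true = true.
Delete trivial equation c = c.
Decompose g/2: r(nil,c) = r(nil,c),  g(g(true,S),r(unit,e)) = g(A,X1).
Delete trivial equation r(nil,c) = r(nil,c).
Decompose g/2: g(true,S) = A,  r(unit,e) = X1.
Bind A := g(true,S); no other remaining equation mentions A.
Bind X1 := r(unit,e); substituting into the remaining equation gives: r(app(e,nil),r(r(r(unit,e),r(unit,e)),nil)) = r(app(e,nil),r(S,nil)).
Decompose r/2: app(e,nil) = app(e,nil),  r(r(r(unit,e),r(unit,e)),nil) = r(S,nil).
Delete trivial equation app(e,nil) = app(e,nil).
Decompose r/2: r(r(unit,e),r(unit,e)) = S,  nil = nil.
Bind S := r(r(unit,e),r(unit,e)); no other remaining equation mentions S. Substituting into the earlier bindings gives B := r(r(unit,e),r(unit,e)), A := g(true,r(r(unit,e),r(unit,e))).
Delete trivial equation nil = nil.
MGU = { B ↦ r(r(unit,e),r(unit,e)), A ↦ g(true,r(r(unit,e),r(unit,e))), X1 ↦ r(unit,e), S ↦ r(r(unit,e),r(unit,e)) }, so B ↦ r(r(unit,e),r(unit,e)).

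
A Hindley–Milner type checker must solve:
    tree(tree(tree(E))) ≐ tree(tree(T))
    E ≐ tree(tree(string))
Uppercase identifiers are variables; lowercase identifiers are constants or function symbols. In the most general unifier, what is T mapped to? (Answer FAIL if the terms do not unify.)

Decompose tree/1: tree(tree(E)) ≐ tree(T).
Decompose tree/1: tree(E) ≐ T.
Bind T := tree(E); no other remaining equation mentions T.
Bind E := tree(tree(string)). Substituting into the earlier binding gives T := tree(tree(tree(string))).
MGU = { T := tree(tree(tree(string))), E := tree(tree(string)) }, so T := tree(tree(tree(string))).

tree(tree(tree(string)))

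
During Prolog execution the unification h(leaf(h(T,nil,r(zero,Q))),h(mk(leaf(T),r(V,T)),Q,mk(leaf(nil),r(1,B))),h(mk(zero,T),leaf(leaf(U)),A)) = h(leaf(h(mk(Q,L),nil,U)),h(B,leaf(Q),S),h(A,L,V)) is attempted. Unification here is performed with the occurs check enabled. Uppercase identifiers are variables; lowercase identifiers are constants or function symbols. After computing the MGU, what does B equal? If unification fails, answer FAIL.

FAIL

Decompose h/3: leaf(h(T,nil,r(zero,Q))) = leaf(h(mk(Q,L),nil,U)),  h(mk(leaf(T),r(V,T)),Q,mk(leaf(nil),r(1,B))) = h(B,leaf(Q),S),  h(mk(zero,T),leaf(leaf(U)),A) = h(A,L,V).
Decompose leaf/1: h(T,nil,r(zero,Q)) = h(mk(Q,L),nil,U).
Decompose h/3: T = mk(Q,L),  nil = nil,  r(zero,Q) = U.
Bind T := mk(Q,L); substituting into the 2 remaining equations that mention T gives: h(mk(leaf(mk(Q,L)),r(V,mk(Q,L))),Q,mk(leaf(nil),r(1,B))) = h(B,leaf(Q),S),  h(mk(zero,mk(Q,L)),leaf(leaf(U)),A) = h(A,L,V).
Delete trivial equation nil = nil.
Bind U := r(zero,Q); substituting into the one remaining equation that mentions U gives: h(mk(zero,mk(Q,L)),leaf(leaf(r(zero,Q))),A) = h(A,L,V).
Decompose h/3: mk(leaf(mk(Q,L)),r(V,mk(Q,L))) = B,  Q = leaf(Q),  mk(leaf(nil),r(1,B)) = S.
Bind B := mk(leaf(mk(Q,L)),r(V,mk(Q,L))); substituting into the one remaining equation that mentions B gives: mk(leaf(nil),r(1,mk(leaf(mk(Q,L)),r(V,mk(Q,L))))) = S.
Occurs check fails: Q occurs in leaf(Q); the equation Q = leaf(Q) has no finite solution.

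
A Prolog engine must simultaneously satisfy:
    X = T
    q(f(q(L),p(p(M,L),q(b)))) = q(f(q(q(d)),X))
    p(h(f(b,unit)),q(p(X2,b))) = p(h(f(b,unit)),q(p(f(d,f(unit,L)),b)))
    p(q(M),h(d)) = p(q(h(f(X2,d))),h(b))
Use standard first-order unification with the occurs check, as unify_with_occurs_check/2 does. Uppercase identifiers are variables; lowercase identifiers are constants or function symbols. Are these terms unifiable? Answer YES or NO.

Bind X := T; substituting into the one remaining equation that mentions X gives: q(f(q(L),p(p(M,L),q(b)))) = q(f(q(q(d)),T)).
Decompose q/1: f(q(L),p(p(M,L),q(b))) = f(q(q(d)),T).
Decompose f/2: q(L) = q(q(d)),  p(p(M,L),q(b)) = T.
Decompose q/1: L = q(d).
Bind L := q(d); substituting into the 2 remaining equations that mention L gives: p(p(M,q(d)),q(b)) = T,  p(h(f(b,unit)),q(p(X2,b))) = p(h(f(b,unit)),q(p(f(d,f(unit,q(d))),b))).
Bind T := p(p(M,q(d)),q(b)); no other remaining equation mentions T. Substituting into the earlier binding gives X := p(p(M,q(d)),q(b)).
Decompose p/2: h(f(b,unit)) = h(f(b,unit)),  q(p(X2,b)) = q(p(f(d,f(unit,q(d))),b)).
Delete trivial equation h(f(b,unit)) = h(f(b,unit)).
Decompose q/1: p(X2,b) = p(f(d,f(unit,q(d))),b).
Decompose p/2: X2 = f(d,f(unit,q(d))),  b = b.
Bind X2 := f(d,f(unit,q(d))); substituting into the one remaining equation that mentions X2 gives: p(q(M),h(d)) = p(q(h(f(f(d,f(unit,q(d))),d))),h(b)).
Delete trivial equation b = b.
Decompose p/2: q(M) = q(h(f(f(d,f(unit,q(d))),d))),  h(d) = h(b).
Decompose q/1: M = h(f(f(d,f(unit,q(d))),d)).
Bind M := h(f(f(d,f(unit,q(d))),d)); no other remaining equation mentions M. Substituting into the earlier bindings gives X := p(p(h(f(f(d,f(unit,q(d))),d)),q(d)),q(b)), T := p(p(h(f(f(d,f(unit,q(d))),d)),q(d)),q(b)).
Decompose h/1: d = b.
Clash: constants d and b differ; no unifier exists.

NO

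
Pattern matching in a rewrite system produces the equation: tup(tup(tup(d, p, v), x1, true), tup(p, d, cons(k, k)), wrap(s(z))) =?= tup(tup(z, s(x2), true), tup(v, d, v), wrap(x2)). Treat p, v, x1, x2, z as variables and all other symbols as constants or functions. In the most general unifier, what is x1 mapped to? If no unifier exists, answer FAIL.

s(s(tup(d, cons(k, k), cons(k, k))))

Decompose tup/3: tup(tup(d, p, v), x1, true) =?= tup(z, s(x2), true),  tup(p, d, cons(k, k)) =?= tup(v, d, v),  wrap(s(z)) =?= wrap(x2).
Decompose tup/3: tup(d, p, v) =?= z,  x1 =?= s(x2),  true =?= true.
Bind z := tup(d, p, v); substituting into the one remaining equation that mentions z gives: wrap(s(tup(d, p, v))) =?= wrap(x2).
Bind x1 := s(x2); no other remaining equation mentions x1.
Delete trivial equation true =?= true.
Decompose tup/3: p =?= v,  d =?= d,  cons(k, k) =?= v.
Bind p := v; substituting into the one remaining equation that mentions p gives: wrap(s(tup(d, v, v))) =?= wrap(x2). Substituting into the earlier binding gives z := tup(d, v, v).
Delete trivial equation d =?= d.
Bind v := cons(k, k); substituting into the remaining equation gives: wrap(s(tup(d, cons(k, k), cons(k, k)))) =?= wrap(x2). Substituting into the earlier bindings gives z := tup(d, cons(k, k), cons(k, k)), p := cons(k, k).
Decompose wrap/1: s(tup(d, cons(k, k), cons(k, k))) =?= x2.
Bind x2 := s(tup(d, cons(k, k), cons(k, k))). Substituting into the earlier binding gives x1 := s(s(tup(d, cons(k, k), cons(k, k)))).
MGU = { z -> tup(d, cons(k, k), cons(k, k)), x1 -> s(s(tup(d, cons(k, k), cons(k, k)))), p -> cons(k, k), v -> cons(k, k), x2 -> s(tup(d, cons(k, k), cons(k, k))) }, so x1 -> s(s(tup(d, cons(k, k), cons(k, k)))).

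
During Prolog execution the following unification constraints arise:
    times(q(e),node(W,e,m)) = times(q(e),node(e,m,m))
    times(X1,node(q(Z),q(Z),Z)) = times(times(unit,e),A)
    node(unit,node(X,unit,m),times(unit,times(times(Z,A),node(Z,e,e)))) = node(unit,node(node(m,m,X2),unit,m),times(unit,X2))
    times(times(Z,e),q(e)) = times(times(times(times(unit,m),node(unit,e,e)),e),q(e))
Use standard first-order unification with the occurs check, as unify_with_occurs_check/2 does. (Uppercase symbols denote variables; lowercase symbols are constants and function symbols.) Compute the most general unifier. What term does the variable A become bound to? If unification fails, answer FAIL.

Decompose times/2: q(e) = q(e),  node(W,e,m) = node(e,m,m).
Delete trivial equation q(e) = q(e).
Decompose node/3: W = e,  e = m,  m = m.
Bind W := e; no other remaining equation mentions W.
Clash: constants e and m differ; no unifier exists.

FAIL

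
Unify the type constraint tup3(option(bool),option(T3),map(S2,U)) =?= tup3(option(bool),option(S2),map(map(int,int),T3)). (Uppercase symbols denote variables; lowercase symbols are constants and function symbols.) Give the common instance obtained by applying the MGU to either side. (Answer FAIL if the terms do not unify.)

tup3(option(bool),option(map(int,int)),map(map(int,int),map(int,int)))

Decompose tup3/3: option(bool) =?= option(bool),  option(T3) =?= option(S2),  map(S2,U) =?= map(map(int,int),T3).
Delete trivial equation option(bool) =?= option(bool).
Decompose option/1: T3 =?= S2.
Bind T3 := S2; substituting into the remaining equation gives: map(S2,U) =?= map(map(int,int),S2).
Decompose map/2: S2 =?= map(int,int),  U =?= S2.
Bind S2 := map(int,int); substituting into the remaining equation gives: U =?= map(int,int). Substituting into the earlier binding gives T3 := map(int,int).
Bind U := map(int,int).
Applying the MGU to either side gives tup3(option(bool),option(map(int,int)),map(map(int,int),map(int,int))).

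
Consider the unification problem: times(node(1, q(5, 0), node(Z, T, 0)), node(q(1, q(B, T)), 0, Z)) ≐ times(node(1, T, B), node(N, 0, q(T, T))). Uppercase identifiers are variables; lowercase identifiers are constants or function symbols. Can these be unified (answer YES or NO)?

YES

Decompose times/2: node(1, q(5, 0), node(Z, T, 0)) ≐ node(1, T, B),  node(q(1, q(B, T)), 0, Z) ≐ node(N, 0, q(T, T)).
Decompose node/3: 1 ≐ 1,  q(5, 0) ≐ T,  node(Z, T, 0) ≐ B.
Delete trivial equation 1 ≐ 1.
Bind T := q(5, 0); substituting into the remaining equations gives: node(Z, q(5, 0), 0) ≐ B,  node(q(1, q(B, q(5, 0))), 0, Z) ≐ node(N, 0, q(q(5, 0), q(5, 0))).
Bind B := node(Z, q(5, 0), 0); substituting into the remaining equation gives: node(q(1, q(node(Z, q(5, 0), 0), q(5, 0))), 0, Z) ≐ node(N, 0, q(q(5, 0), q(5, 0))).
Decompose node/3: q(1, q(node(Z, q(5, 0), 0), q(5, 0))) ≐ N,  0 ≐ 0,  Z ≐ q(q(5, 0), q(5, 0)).
Bind N := q(1, q(node(Z, q(5, 0), 0), q(5, 0))); no other remaining equation mentions N.
Delete trivial equation 0 ≐ 0.
Bind Z := q(q(5, 0), q(5, 0)). Substituting into the earlier bindings gives B := node(q(q(5, 0), q(5, 0)), q(5, 0), 0), N := q(1, q(node(q(q(5, 0), q(5, 0)), q(5, 0), 0), q(5, 0))).
No equations remain and no clash or occurs-check failure arose, so a unifier exists.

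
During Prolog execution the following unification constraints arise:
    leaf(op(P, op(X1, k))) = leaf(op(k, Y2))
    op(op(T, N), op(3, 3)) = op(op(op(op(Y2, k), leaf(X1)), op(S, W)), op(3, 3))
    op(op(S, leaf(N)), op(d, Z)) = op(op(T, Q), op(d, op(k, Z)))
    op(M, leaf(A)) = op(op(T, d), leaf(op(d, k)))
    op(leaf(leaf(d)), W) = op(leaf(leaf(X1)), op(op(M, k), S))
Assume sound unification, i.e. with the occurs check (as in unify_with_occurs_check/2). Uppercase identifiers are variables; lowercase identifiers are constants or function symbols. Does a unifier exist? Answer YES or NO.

NO

Decompose leaf/1: op(P, op(X1, k)) = op(k, Y2).
Decompose op/2: P = k,  op(X1, k) = Y2.
Bind P := k; no other remaining equation mentions P.
Bind Y2 := op(X1, k); substituting into the one remaining equation that mentions Y2 gives: op(op(T, N), op(3, 3)) = op(op(op(op(op(X1, k), k), leaf(X1)), op(S, W)), op(3, 3)).
Decompose op/2: op(T, N) = op(op(op(op(X1, k), k), leaf(X1)), op(S, W)),  op(3, 3) = op(3, 3).
Decompose op/2: T = op(op(op(X1, k), k), leaf(X1)),  N = op(S, W).
Bind T := op(op(op(X1, k), k), leaf(X1)); substituting into the 2 remaining equations that mention T gives: op(op(S, leaf(N)), op(d, Z)) = op(op(op(op(op(X1, k), k), leaf(X1)), Q), op(d, op(k, Z))),  op(M, leaf(A)) = op(op(op(op(op(X1, k), k), leaf(X1)), d), leaf(op(d, k))).
Bind N := op(S, W); substituting into the one remaining equation that mentions N gives: op(op(S, leaf(op(S, W))), op(d, Z)) = op(op(op(op(op(X1, k), k), leaf(X1)), Q), op(d, op(k, Z))).
Delete trivial equation op(3, 3) = op(3, 3).
Decompose op/2: op(S, leaf(op(S, W))) = op(op(op(op(X1, k), k), leaf(X1)), Q),  op(d, Z) = op(d, op(k, Z)).
Decompose op/2: S = op(op(op(X1, k), k), leaf(X1)),  leaf(op(S, W)) = Q.
Bind S := op(op(op(X1, k), k), leaf(X1)); substituting into the 2 remaining equations that mention S gives: leaf(op(op(op(op(X1, k), k), leaf(X1)), W)) = Q,  op(leaf(leaf(d)), W) = op(leaf(leaf(X1)), op(op(M, k), op(op(op(X1, k), k), leaf(X1)))). Substituting into the earlier binding gives N := op(op(op(op(X1, k), k), leaf(X1)), W).
Bind Q := leaf(op(op(op(op(X1, k), k), leaf(X1)), W)); no other remaining equation mentions Q.
Decompose op/2: d = d,  Z = op(k, Z).
Delete trivial equation d = d.
Occurs check fails: Z occurs in op(k, Z); the equation Z = op(k, Z) has no finite solution.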